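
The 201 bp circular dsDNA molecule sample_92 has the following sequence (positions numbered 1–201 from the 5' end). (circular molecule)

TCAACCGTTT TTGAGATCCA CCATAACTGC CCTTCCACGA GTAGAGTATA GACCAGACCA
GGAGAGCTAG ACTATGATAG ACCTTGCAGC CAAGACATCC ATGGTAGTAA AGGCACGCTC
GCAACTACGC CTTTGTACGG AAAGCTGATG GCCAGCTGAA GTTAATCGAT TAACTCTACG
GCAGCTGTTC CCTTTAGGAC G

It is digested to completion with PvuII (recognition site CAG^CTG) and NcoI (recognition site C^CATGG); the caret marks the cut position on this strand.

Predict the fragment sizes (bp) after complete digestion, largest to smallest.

116, 56, 29 bp

PvuII sites (CAGCTG) start at positions 153, 182.
PvuII cuts after base 3 of each site, so after positions 155, 184.
The NcoI site (CCATGG) starts at position 99.
NcoI cuts after the first base of each site, so after position 99.
Combined cut positions: 99, 155, 184.
Circular molecule, 3 cuts → 3 fragments:
  100–155 → 56 bp
  156–184 → 29 bp
  185–201 then 1–99 → 17 + 99 = 116 bp
Sorted largest to smallest: 116, 56, 29 bp.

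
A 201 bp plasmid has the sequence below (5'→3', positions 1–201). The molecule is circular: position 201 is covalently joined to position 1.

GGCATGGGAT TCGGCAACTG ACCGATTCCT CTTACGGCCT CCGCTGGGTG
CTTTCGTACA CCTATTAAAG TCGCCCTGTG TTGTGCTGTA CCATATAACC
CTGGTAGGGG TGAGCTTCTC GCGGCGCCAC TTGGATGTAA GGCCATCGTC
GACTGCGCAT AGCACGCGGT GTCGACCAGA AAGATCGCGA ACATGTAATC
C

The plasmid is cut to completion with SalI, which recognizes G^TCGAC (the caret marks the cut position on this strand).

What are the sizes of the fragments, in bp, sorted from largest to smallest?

SalI sites (GTCGAC) start at positions 148, 171.
SalI cuts after the first base of each site, so after positions 148, 171.
Circular molecule, 2 cuts → 2 fragments:
  149–171 → 23 bp
  172–201 then 1–148 → 30 + 148 = 178 bp
Sorted largest to smallest: 178, 23 bp.

178, 23 bp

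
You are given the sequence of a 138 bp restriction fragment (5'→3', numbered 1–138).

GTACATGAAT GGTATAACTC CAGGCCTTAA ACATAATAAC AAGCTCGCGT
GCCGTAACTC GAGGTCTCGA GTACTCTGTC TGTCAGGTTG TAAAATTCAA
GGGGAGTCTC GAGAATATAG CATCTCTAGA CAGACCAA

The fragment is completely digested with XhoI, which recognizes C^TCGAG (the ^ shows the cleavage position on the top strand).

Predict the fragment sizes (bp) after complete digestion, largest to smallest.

XhoI sites (CTCGAG) start at positions 58, 66, 108.
XhoI cuts after the first base of each site, so after positions 58, 66, 108.
Linear molecule, 3 cuts → 4 fragments:
  1–58 → 58 bp
  59–66 → 8 bp
  67–108 → 42 bp
  109–138 → 30 bp
Sorted largest to smallest: 58, 42, 30, 8 bp.

58, 42, 30, 8 bp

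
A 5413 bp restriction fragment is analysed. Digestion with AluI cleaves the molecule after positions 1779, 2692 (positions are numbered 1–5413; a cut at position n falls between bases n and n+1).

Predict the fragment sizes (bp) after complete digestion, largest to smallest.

2721, 1779, 913 bp

Linear molecule, 2 cuts → 3 fragments:
  1779 − 0 = 1779 bp
  2692 − 1779 = 913 bp
  5413 − 2692 = 2721 bp
Sorted largest to smallest: 2721, 1779, 913 bp.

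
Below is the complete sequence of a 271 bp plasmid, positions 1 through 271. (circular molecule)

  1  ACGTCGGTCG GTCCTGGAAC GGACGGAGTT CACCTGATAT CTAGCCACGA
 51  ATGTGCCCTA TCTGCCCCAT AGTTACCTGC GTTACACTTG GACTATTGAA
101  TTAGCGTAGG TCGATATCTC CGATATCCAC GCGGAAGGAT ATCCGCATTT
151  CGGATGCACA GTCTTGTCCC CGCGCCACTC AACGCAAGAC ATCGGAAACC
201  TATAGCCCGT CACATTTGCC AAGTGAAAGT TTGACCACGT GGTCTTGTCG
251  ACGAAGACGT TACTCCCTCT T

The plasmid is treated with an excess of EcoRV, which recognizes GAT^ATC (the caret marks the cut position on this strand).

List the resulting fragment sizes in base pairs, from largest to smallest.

EcoRV sites (GATATC) start at positions 36, 113, 122, 138.
EcoRV cuts after base 3 of each site, so after positions 38, 115, 124, 140.
Circular molecule, 4 cuts → 4 fragments:
  39–115 → 77 bp
  116–124 → 9 bp
  125–140 → 16 bp
  141–271 then 1–38 → 131 + 38 = 169 bp
Sorted largest to smallest: 169, 77, 16, 9 bp.

169, 77, 16, 9 bp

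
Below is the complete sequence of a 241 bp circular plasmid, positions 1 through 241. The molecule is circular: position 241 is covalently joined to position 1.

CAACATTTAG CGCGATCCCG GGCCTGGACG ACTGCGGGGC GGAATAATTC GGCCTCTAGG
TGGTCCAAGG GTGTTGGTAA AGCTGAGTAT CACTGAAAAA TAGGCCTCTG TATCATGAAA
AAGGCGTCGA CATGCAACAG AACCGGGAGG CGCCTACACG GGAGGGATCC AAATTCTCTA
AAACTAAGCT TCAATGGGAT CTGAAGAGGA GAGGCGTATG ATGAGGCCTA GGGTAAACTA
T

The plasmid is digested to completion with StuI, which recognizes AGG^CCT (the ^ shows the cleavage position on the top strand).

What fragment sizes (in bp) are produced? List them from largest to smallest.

StuI sites (AGGCCT) start at positions 102, 224.
StuI cuts after base 3 of each site, so after positions 104, 226.
Circular molecule, 2 cuts → 2 fragments:
  105–226 → 122 bp
  227–241 then 1–104 → 15 + 104 = 119 bp
Sorted largest to smallest: 122, 119 bp.

122, 119 bp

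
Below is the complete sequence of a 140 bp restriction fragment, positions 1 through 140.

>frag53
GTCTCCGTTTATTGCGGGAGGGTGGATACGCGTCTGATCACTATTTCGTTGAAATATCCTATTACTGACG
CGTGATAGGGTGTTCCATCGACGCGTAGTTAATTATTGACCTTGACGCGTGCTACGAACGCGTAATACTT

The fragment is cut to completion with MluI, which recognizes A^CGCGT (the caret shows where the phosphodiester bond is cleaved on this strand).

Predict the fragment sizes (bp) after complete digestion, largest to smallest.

MluI sites (ACGCGT) start at positions 28, 68, 91, 115, 128.
MluI cuts after the first base of each site, so after positions 28, 68, 91, 115, 128.
Linear molecule, 5 cuts → 6 fragments:
  1–28 → 28 bp
  29–68 → 40 bp
  69–91 → 23 bp
  92–115 → 24 bp
  116–128 → 13 bp
  129–140 → 12 bp
Sorted largest to smallest: 40, 28, 24, 23, 13, 12 bp.

40, 28, 24, 23, 13, 12 bp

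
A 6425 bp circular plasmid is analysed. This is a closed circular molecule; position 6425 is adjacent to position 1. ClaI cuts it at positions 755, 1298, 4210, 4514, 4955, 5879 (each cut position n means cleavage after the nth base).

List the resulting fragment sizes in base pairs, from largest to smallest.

2912, 1301, 924, 543, 441, 304 bp

Circular molecule, 6 cuts → 6 fragments:
  1298 − 755 = 543 bp
  4210 − 1298 = 2912 bp
  4514 − 4210 = 304 bp
  4955 − 4514 = 441 bp
  5879 − 4955 = 924 bp
  wrap: 6425 − 5879 + 755 = 1301 bp
Sorted largest to smallest: 2912, 1301, 924, 543, 441, 304 bp.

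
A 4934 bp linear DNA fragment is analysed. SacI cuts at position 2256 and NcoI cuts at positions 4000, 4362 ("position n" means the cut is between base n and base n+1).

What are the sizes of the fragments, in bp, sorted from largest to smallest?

Combined cut positions (sorted): 2256, 4000, 4362.
Linear molecule, 3 cuts → 4 fragments:
  2256 − 0 = 2256 bp
  4000 − 2256 = 1744 bp
  4362 − 4000 = 362 bp
  4934 − 4362 = 572 bp
Sorted largest to smallest: 2256, 1744, 572, 362 bp.

2256, 1744, 572, 362 bp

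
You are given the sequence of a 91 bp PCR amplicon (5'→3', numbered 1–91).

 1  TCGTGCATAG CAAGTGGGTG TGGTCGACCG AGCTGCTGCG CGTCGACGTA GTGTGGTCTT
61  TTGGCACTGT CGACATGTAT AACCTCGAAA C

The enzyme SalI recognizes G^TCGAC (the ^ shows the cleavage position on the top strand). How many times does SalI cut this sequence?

3

GTCGAC occurs starting at positions 23, 42, 69.
SalI cuts at 3 sites.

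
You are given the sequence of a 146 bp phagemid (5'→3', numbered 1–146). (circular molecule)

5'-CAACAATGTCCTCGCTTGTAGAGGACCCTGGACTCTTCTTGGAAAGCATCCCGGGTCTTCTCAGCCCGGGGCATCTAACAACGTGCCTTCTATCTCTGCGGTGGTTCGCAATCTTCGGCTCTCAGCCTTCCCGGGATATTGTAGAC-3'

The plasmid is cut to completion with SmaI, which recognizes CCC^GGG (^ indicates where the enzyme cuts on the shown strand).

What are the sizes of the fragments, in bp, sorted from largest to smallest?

66, 65, 15 bp

SmaI sites (CCCGGG) start at positions 50, 65, 130.
SmaI cuts after base 3 of each site, so after positions 52, 67, 132.
Circular molecule, 3 cuts → 3 fragments:
  53–67 → 15 bp
  68–132 → 65 bp
  133–146 then 1–52 → 14 + 52 = 66 bp
Sorted largest to smallest: 66, 65, 15 bp.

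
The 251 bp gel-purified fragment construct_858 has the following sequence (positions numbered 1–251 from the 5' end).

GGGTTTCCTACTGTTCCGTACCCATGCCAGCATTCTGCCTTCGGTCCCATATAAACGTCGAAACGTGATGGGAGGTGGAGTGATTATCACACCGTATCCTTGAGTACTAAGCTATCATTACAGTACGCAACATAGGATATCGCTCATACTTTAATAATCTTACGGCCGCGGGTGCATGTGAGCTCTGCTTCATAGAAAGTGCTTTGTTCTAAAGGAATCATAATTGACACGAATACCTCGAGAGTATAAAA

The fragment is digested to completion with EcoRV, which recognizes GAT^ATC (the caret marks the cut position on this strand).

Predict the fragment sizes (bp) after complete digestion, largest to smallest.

138, 113 bp

The EcoRV site (GATATC) starts at position 136.
EcoRV cuts after base 3 of each site, so after position 138.
Linear molecule, 1 cut → 2 fragments:
  1–138 → 138 bp
  139–251 → 113 bp
Sorted largest to smallest: 138, 113 bp.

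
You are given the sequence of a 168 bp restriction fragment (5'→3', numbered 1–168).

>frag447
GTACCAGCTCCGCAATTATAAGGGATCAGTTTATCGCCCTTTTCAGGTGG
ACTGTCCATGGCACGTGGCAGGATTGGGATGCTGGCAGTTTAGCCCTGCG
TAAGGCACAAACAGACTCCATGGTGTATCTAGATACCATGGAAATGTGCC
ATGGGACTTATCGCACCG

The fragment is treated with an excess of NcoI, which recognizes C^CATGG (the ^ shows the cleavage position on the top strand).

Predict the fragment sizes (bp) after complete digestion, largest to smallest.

62, 56, 19, 18, 13 bp

NcoI sites (CCATGG) start at positions 56, 118, 136, 149.
NcoI cuts after the first base of each site, so after positions 56, 118, 136, 149.
Linear molecule, 4 cuts → 5 fragments:
  1–56 → 56 bp
  57–118 → 62 bp
  119–136 → 18 bp
  137–149 → 13 bp
  150–168 → 19 bp
Sorted largest to smallest: 62, 56, 19, 18, 13 bp.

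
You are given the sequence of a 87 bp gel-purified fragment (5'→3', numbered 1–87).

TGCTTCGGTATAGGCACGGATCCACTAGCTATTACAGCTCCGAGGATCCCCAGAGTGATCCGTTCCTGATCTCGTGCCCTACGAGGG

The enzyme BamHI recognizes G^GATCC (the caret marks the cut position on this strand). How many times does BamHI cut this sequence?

2

GGATCC occurs starting at positions 18, 44.
BamHI cuts at 2 sites.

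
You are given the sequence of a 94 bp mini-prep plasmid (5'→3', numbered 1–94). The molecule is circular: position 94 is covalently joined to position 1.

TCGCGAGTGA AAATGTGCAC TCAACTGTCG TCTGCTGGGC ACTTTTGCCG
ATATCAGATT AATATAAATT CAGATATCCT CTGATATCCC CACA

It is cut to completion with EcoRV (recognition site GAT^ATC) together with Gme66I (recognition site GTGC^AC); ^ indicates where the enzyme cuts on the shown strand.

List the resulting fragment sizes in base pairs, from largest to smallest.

EcoRV sites (GATATC) start at positions 50, 73, 83.
EcoRV cuts after base 3 of each site, so after positions 52, 75, 85.
The Gme66I site (GTGCAC) starts at position 15.
Gme66I cuts after base 4 of each site, so after position 18.
Combined cut positions: 18, 52, 75, 85.
Circular molecule, 4 cuts → 4 fragments:
  19–52 → 34 bp
  53–75 → 23 bp
  76–85 → 10 bp
  86–94 then 1–18 → 9 + 18 = 27 bp
Sorted largest to smallest: 34, 27, 23, 10 bp.

34, 27, 23, 10 bp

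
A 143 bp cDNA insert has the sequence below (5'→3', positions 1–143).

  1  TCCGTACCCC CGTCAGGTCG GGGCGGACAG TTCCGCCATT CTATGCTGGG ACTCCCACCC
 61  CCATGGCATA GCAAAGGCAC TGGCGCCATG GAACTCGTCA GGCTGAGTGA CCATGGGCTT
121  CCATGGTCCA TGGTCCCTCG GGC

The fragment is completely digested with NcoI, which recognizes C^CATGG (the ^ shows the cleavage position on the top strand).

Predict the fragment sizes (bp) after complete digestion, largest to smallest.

61, 25, 25, 15, 10, 7 bp

NcoI sites (CCATGG) start at positions 61, 86, 111, 121, 128.
NcoI cuts after the first base of each site, so after positions 61, 86, 111, 121, 128.
Linear molecule, 5 cuts → 6 fragments:
  1–61 → 61 bp
  62–86 → 25 bp
  87–111 → 25 bp
  112–121 → 10 bp
  122–128 → 7 bp
  129–143 → 15 bp
Sorted largest to smallest: 61, 25, 25, 15, 10, 7 bp.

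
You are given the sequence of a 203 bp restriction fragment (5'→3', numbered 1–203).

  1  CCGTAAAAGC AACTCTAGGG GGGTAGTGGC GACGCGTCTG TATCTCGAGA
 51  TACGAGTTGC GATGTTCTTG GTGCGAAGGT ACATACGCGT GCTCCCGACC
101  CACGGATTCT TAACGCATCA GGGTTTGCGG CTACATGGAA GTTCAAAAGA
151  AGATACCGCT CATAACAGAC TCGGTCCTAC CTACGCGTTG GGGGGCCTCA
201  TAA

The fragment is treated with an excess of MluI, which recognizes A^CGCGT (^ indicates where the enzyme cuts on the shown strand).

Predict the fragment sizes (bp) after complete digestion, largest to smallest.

98, 53, 32, 20 bp

MluI sites (ACGCGT) start at positions 32, 85, 183.
MluI cuts after the first base of each site, so after positions 32, 85, 183.
Linear molecule, 3 cuts → 4 fragments:
  1–32 → 32 bp
  33–85 → 53 bp
  86–183 → 98 bp
  184–203 → 20 bp
Sorted largest to smallest: 98, 53, 32, 20 bp.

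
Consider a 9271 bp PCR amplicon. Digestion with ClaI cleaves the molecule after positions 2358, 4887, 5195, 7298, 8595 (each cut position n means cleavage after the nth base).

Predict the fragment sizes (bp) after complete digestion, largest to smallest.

Linear molecule, 5 cuts → 6 fragments:
  2358 − 0 = 2358 bp
  4887 − 2358 = 2529 bp
  5195 − 4887 = 308 bp
  7298 − 5195 = 2103 bp
  8595 − 7298 = 1297 bp
  9271 − 8595 = 676 bp
Sorted largest to smallest: 2529, 2358, 2103, 1297, 676, 308 bp.

2529, 2358, 2103, 1297, 676, 308 bp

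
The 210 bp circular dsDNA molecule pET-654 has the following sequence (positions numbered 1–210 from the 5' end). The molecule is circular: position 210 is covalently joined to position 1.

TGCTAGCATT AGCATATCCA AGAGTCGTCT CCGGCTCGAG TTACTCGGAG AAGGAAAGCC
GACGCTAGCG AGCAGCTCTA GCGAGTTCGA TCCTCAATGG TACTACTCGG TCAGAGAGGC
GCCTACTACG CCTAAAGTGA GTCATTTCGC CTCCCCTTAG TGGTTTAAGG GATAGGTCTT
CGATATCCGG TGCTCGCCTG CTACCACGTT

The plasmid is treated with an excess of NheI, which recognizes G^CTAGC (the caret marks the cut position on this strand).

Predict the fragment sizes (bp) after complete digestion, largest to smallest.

NheI sites (GCTAGC) start at positions 2, 64.
NheI cuts after the first base of each site, so after positions 2, 64.
Circular molecule, 2 cuts → 2 fragments:
  3–64 → 62 bp
  65–210 then 1–2 → 146 + 2 = 148 bp
Sorted largest to smallest: 148, 62 bp.

148, 62 bp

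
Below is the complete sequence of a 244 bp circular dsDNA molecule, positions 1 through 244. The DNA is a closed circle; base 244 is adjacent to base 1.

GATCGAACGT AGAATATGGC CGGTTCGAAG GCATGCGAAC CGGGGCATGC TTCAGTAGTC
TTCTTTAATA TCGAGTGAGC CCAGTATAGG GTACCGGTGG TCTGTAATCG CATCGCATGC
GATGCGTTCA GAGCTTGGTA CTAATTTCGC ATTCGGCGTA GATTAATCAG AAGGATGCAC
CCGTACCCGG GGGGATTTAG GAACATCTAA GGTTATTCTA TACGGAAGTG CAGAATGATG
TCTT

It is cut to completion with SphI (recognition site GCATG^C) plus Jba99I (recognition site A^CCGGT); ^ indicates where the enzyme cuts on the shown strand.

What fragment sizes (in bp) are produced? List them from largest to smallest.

SphI sites (GCATGC) start at positions 31, 45, 115.
SphI cuts after base 5 of each site (before the last base), so after positions 35, 49, 119.
The Jba99I site (ACCGGT) starts at position 93.
Jba99I cuts after the first base of each site, so after position 93.
Combined cut positions: 35, 49, 93, 119.
Circular molecule, 4 cuts → 4 fragments:
  36–49 → 14 bp
  50–93 → 44 bp
  94–119 → 26 bp
  120–244 then 1–35 → 125 + 35 = 160 bp
Sorted largest to smallest: 160, 44, 26, 14 bp.

160, 44, 26, 14 bp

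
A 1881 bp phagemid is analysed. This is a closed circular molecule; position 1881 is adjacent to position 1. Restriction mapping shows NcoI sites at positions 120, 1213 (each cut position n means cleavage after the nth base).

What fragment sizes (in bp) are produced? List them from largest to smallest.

1093, 788 bp

Circular molecule, 2 cuts → 2 fragments:
  1213 − 120 = 1093 bp
  wrap: 1881 − 1213 + 120 = 788 bp
Sorted largest to smallest: 1093, 788 bp.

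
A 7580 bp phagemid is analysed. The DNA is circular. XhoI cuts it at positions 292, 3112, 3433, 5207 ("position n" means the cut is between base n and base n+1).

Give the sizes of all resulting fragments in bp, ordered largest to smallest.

Circular molecule, 4 cuts → 4 fragments:
  3112 − 292 = 2820 bp
  3433 − 3112 = 321 bp
  5207 − 3433 = 1774 bp
  wrap: 7580 − 5207 + 292 = 2665 bp
Sorted largest to smallest: 2820, 2665, 1774, 321 bp.

2820, 2665, 1774, 321 bp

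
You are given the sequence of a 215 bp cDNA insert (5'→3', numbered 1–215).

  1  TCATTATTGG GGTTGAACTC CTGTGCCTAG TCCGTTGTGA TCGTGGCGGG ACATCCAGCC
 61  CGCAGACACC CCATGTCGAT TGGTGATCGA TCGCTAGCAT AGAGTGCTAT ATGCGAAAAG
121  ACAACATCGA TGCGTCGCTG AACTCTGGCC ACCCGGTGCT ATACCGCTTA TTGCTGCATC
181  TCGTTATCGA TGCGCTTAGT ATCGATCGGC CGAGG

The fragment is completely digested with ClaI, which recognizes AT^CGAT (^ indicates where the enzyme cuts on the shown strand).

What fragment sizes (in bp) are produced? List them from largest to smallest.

87, 60, 40, 15, 13 bp

ClaI sites (ATCGAT) start at positions 86, 126, 186, 201.
ClaI cuts after base 2 of each site, so after positions 87, 127, 187, 202.
Linear molecule, 4 cuts → 5 fragments:
  1–87 → 87 bp
  88–127 → 40 bp
  128–187 → 60 bp
  188–202 → 15 bp
  203–215 → 13 bp
Sorted largest to smallest: 87, 60, 40, 15, 13 bp.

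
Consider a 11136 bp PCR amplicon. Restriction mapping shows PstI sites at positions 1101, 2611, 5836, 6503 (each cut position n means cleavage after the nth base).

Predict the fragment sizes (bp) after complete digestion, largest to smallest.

4633, 3225, 1510, 1101, 667 bp

Linear molecule, 4 cuts → 5 fragments:
  1101 − 0 = 1101 bp
  2611 − 1101 = 1510 bp
  5836 − 2611 = 3225 bp
  6503 − 5836 = 667 bp
  11136 − 6503 = 4633 bp
Sorted largest to smallest: 4633, 3225, 1510, 1101, 667 bp.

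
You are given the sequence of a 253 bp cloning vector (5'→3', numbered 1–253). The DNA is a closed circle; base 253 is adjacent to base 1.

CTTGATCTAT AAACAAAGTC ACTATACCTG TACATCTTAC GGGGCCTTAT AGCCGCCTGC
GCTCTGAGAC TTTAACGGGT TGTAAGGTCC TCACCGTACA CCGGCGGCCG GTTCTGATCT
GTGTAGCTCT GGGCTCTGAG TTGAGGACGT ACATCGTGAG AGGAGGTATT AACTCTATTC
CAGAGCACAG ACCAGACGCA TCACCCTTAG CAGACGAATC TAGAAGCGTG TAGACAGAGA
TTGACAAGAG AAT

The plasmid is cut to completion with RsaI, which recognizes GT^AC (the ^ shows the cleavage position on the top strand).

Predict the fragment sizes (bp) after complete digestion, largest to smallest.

RsaI sites (GTAC) start at positions 30, 96, 149.
RsaI cuts after base 2 of each site, so after positions 31, 97, 150.
Circular molecule, 3 cuts → 3 fragments:
  32–97 → 66 bp
  98–150 → 53 bp
  151–253 then 1–31 → 103 + 31 = 134 bp
Sorted largest to smallest: 134, 66, 53 bp.

134, 66, 53 bp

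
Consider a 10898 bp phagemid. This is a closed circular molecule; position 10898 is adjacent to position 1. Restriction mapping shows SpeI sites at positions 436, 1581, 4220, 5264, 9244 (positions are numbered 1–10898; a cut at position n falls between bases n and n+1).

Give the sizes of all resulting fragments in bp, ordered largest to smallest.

Circular molecule, 5 cuts → 5 fragments:
  1581 − 436 = 1145 bp
  4220 − 1581 = 2639 bp
  5264 − 4220 = 1044 bp
  9244 − 5264 = 3980 bp
  wrap: 10898 − 9244 + 436 = 2090 bp
Sorted largest to smallest: 3980, 2639, 2090, 1145, 1044 bp.

3980, 2639, 2090, 1145, 1044 bp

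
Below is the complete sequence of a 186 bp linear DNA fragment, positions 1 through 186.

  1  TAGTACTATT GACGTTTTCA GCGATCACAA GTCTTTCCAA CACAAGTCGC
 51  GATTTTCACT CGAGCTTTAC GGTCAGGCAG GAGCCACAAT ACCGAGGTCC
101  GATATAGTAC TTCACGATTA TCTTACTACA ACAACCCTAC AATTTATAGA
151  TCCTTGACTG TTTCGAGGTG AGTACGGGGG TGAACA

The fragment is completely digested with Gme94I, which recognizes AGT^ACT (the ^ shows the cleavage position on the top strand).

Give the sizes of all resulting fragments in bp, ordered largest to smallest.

104, 78, 4 bp

Gme94I sites (AGTACT) start at positions 2, 106.
Gme94I cuts after base 3 of each site, so after positions 4, 108.
Linear molecule, 2 cuts → 3 fragments:
  1–4 → 4 bp
  5–108 → 104 bp
  109–186 → 78 bp
Sorted largest to smallest: 104, 78, 4 bp.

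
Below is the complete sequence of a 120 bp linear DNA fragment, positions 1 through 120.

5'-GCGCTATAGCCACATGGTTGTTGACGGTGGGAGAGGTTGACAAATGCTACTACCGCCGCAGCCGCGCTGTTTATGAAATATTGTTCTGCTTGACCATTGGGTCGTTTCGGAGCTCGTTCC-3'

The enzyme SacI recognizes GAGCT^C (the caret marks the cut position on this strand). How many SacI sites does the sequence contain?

GAGCTC occurs starting at position 110.
SacI cuts at 1 site.

1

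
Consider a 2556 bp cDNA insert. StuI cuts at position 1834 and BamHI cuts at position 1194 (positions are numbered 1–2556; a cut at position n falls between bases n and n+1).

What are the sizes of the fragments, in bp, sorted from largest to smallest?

1194, 722, 640 bp

Combined cut positions (sorted): 1194, 1834.
Linear molecule, 2 cuts → 3 fragments:
  1194 − 0 = 1194 bp
  1834 − 1194 = 640 bp
  2556 − 1834 = 722 bp
Sorted largest to smallest: 1194, 722, 640 bp.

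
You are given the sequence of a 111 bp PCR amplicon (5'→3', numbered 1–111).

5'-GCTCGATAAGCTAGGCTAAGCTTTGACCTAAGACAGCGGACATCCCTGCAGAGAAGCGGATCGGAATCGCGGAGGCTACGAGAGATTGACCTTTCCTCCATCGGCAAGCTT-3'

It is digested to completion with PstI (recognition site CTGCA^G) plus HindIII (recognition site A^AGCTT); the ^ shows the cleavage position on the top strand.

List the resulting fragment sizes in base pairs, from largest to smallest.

The PstI site (CTGCAG) starts at position 46.
PstI cuts after base 5 of each site (before the last base), so after position 50.
HindIII sites (AAGCTT) start at positions 18, 106.
HindIII cuts after the first base of each site, so after positions 18, 106.
Combined cut positions: 18, 50, 106.
Linear molecule, 3 cuts → 4 fragments:
  1–18 → 18 bp
  19–50 → 32 bp
  51–106 → 56 bp
  107–111 → 5 bp
Sorted largest to smallest: 56, 32, 18, 5 bp.

56, 32, 18, 5 bp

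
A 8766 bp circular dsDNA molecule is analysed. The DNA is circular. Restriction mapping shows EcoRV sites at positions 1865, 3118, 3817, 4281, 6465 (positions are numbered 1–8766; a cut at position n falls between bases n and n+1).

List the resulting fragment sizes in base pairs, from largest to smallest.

Circular molecule, 5 cuts → 5 fragments:
  3118 − 1865 = 1253 bp
  3817 − 3118 = 699 bp
  4281 − 3817 = 464 bp
  6465 − 4281 = 2184 bp
  wrap: 8766 − 6465 + 1865 = 4166 bp
Sorted largest to smallest: 4166, 2184, 1253, 699, 464 bp.

4166, 2184, 1253, 699, 464 bp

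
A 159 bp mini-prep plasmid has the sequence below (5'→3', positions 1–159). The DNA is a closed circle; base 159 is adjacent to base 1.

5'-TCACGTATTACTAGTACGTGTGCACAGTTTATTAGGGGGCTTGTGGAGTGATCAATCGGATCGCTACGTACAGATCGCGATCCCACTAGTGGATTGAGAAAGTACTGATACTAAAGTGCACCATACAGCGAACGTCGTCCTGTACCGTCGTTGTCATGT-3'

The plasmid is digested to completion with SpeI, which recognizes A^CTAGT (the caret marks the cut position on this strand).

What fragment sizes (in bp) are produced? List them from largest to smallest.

SpeI sites (ACTAGT) start at positions 10, 85.
SpeI cuts after the first base of each site, so after positions 10, 85.
Circular molecule, 2 cuts → 2 fragments:
  11–85 → 75 bp
  86–159 then 1–10 → 74 + 10 = 84 bp
Sorted largest to smallest: 84, 75 bp.

84, 75 bp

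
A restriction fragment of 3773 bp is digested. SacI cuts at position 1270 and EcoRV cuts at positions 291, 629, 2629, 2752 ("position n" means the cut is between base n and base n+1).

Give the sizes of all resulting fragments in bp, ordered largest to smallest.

1359, 1021, 641, 338, 291, 123 bp

Combined cut positions (sorted): 291, 629, 1270, 2629, 2752.
Linear molecule, 5 cuts → 6 fragments:
  291 − 0 = 291 bp
  629 − 291 = 338 bp
  1270 − 629 = 641 bp
  2629 − 1270 = 1359 bp
  2752 − 2629 = 123 bp
  3773 − 2752 = 1021 bp
Sorted largest to smallest: 1359, 1021, 641, 338, 291, 123 bp.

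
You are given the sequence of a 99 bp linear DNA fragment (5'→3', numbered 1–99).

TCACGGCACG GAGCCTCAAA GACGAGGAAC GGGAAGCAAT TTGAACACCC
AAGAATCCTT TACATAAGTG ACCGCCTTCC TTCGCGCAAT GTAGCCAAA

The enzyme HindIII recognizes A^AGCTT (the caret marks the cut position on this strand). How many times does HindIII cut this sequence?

0

No occurrence of AAGCTT is present in the sequence.
HindIII does not cut: 0 sites.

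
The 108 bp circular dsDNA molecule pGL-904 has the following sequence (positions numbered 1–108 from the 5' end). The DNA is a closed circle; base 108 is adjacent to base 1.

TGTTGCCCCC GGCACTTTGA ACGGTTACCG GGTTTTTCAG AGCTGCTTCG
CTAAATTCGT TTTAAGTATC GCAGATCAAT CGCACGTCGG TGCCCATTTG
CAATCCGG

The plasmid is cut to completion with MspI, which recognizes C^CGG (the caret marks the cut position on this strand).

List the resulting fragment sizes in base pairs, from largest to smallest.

MspI sites (CCGG) start at positions 9, 28, 105.
MspI cuts after the first base of each site, so after positions 9, 28, 105.
Circular molecule, 3 cuts → 3 fragments:
  10–28 → 19 bp
  29–105 → 77 bp
  106–108 then 1–9 → 3 + 9 = 12 bp
Sorted largest to smallest: 77, 19, 12 bp.

77, 19, 12 bp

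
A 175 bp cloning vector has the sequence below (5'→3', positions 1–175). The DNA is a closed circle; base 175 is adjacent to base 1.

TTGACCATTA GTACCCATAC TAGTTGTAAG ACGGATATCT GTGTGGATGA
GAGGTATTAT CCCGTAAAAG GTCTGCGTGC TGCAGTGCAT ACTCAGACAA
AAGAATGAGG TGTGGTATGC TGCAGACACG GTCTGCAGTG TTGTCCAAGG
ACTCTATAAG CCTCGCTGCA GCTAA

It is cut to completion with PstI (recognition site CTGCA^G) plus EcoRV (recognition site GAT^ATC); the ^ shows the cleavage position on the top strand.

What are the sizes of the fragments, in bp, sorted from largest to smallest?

48, 41, 40, 33, 13 bp

PstI sites (CTGCAG) start at positions 80, 120, 133, 166.
PstI cuts after base 5 of each site (before the last base), so after positions 84, 124, 137, 170.
The EcoRV site (GATATC) starts at position 34.
EcoRV cuts after base 3 of each site, so after position 36.
Combined cut positions: 36, 84, 124, 137, 170.
Circular molecule, 5 cuts → 5 fragments:
  37–84 → 48 bp
  85–124 → 40 bp
  125–137 → 13 bp
  138–170 → 33 bp
  171–175 then 1–36 → 5 + 36 = 41 bp
Sorted largest to smallest: 48, 41, 40, 33, 13 bp.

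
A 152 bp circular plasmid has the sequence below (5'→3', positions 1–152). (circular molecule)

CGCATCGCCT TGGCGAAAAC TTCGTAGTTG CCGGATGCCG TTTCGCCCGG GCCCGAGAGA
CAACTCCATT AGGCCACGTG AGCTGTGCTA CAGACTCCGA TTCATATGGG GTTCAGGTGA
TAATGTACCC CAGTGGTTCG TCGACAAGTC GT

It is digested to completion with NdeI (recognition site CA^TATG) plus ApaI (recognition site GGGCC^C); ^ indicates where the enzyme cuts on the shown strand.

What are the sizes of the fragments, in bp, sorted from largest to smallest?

101, 51 bp

The NdeI site (CATATG) starts at position 103.
NdeI cuts after base 2 of each site, so after position 104.
The ApaI site (GGGCCC) starts at position 49.
ApaI cuts after base 5 of each site (before the last base), so after position 53.
Combined cut positions: 53, 104.
Circular molecule, 2 cuts → 2 fragments:
  54–104 → 51 bp
  105–152 then 1–53 → 48 + 53 = 101 bp
Sorted largest to smallest: 101, 51 bp.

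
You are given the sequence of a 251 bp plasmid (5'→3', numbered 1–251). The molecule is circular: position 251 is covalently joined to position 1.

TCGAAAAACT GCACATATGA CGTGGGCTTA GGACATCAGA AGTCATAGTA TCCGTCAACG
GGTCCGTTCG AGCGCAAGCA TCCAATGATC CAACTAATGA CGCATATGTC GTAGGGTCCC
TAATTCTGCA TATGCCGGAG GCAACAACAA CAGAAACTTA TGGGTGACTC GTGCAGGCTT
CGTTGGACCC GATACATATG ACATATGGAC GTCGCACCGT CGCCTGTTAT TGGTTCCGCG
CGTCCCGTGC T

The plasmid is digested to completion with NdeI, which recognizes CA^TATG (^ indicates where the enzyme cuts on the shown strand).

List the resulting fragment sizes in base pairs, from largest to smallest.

NdeI sites (CATATG) start at positions 14, 103, 129, 195, 202.
NdeI cuts after base 2 of each site, so after positions 15, 104, 130, 196, 203.
Circular molecule, 5 cuts → 5 fragments:
  16–104 → 89 bp
  105–130 → 26 bp
  131–196 → 66 bp
  197–203 → 7 bp
  204–251 then 1–15 → 48 + 15 = 63 bp
Sorted largest to smallest: 89, 66, 63, 26, 7 bp.

89, 66, 63, 26, 7 bp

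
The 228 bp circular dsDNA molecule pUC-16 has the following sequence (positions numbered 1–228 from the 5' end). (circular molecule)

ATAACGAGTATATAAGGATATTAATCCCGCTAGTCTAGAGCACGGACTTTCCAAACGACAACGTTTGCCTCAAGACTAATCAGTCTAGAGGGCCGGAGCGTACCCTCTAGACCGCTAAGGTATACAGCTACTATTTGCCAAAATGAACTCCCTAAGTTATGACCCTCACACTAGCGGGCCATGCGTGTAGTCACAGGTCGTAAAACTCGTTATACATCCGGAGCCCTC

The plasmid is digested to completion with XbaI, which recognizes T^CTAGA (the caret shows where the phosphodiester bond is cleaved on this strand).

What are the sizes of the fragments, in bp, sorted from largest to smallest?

156, 50, 22 bp

XbaI sites (TCTAGA) start at positions 34, 84, 106.
XbaI cuts after the first base of each site, so after positions 34, 84, 106.
Circular molecule, 3 cuts → 3 fragments:
  35–84 → 50 bp
  85–106 → 22 bp
  107–228 then 1–34 → 122 + 34 = 156 bp
Sorted largest to smallest: 156, 50, 22 bp.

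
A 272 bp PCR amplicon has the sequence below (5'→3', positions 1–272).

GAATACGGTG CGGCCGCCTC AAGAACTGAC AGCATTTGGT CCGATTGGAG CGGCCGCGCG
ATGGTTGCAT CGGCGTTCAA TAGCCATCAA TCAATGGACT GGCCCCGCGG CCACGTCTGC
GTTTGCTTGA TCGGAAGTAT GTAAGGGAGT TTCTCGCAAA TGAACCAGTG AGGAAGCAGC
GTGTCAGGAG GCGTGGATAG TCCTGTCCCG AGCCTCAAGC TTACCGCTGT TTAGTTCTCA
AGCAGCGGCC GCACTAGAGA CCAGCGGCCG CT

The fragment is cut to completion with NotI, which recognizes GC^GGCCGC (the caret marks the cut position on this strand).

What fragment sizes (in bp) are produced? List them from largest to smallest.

195, 40, 19, 11, 7 bp

NotI sites (GCGGCCGC) start at positions 10, 50, 245, 264.
NotI cuts after base 2 of each site, so after positions 11, 51, 246, 265.
Linear molecule, 4 cuts → 5 fragments:
  1–11 → 11 bp
  12–51 → 40 bp
  52–246 → 195 bp
  247–265 → 19 bp
  266–272 → 7 bp
Sorted largest to smallest: 195, 40, 19, 11, 7 bp.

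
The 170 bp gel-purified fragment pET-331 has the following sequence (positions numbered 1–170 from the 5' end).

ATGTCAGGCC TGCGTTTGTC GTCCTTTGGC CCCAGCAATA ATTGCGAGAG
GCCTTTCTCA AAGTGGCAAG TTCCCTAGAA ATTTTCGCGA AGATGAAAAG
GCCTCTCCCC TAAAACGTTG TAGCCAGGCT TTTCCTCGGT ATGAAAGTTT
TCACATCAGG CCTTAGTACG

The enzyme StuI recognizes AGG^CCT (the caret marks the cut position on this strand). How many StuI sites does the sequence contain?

AGGCCT occurs starting at positions 6, 49, 99, 158.
StuI cuts at 4 sites.

4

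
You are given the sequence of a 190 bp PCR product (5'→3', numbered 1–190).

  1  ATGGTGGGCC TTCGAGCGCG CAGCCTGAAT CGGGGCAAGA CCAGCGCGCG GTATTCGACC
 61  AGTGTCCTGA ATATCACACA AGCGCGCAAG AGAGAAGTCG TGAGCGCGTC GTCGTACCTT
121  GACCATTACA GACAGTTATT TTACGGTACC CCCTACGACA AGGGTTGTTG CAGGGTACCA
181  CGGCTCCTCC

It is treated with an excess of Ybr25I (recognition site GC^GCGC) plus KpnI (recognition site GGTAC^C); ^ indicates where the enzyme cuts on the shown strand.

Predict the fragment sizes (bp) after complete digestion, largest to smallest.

Ybr25I sites (GCGCGC) start at positions 16, 44, 82.
Ybr25I cuts after base 2 of each site, so after positions 17, 45, 83.
KpnI sites (GGTACC) start at positions 145, 174.
KpnI cuts after base 5 of each site (before the last base), so after positions 149, 178.
Combined cut positions: 17, 45, 83, 149, 178.
Linear molecule, 5 cuts → 6 fragments:
  1–17 → 17 bp
  18–45 → 28 bp
  46–83 → 38 bp
  84–149 → 66 bp
  150–178 → 29 bp
  179–190 → 12 bp
Sorted largest to smallest: 66, 38, 29, 28, 17, 12 bp.

66, 38, 29, 28, 17, 12 bp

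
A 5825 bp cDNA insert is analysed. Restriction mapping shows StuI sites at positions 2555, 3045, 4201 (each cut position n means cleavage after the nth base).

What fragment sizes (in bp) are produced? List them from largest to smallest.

Linear molecule, 3 cuts → 4 fragments:
  2555 − 0 = 2555 bp
  3045 − 2555 = 490 bp
  4201 − 3045 = 1156 bp
  5825 − 4201 = 1624 bp
Sorted largest to smallest: 2555, 1624, 1156, 490 bp.

2555, 1624, 1156, 490 bp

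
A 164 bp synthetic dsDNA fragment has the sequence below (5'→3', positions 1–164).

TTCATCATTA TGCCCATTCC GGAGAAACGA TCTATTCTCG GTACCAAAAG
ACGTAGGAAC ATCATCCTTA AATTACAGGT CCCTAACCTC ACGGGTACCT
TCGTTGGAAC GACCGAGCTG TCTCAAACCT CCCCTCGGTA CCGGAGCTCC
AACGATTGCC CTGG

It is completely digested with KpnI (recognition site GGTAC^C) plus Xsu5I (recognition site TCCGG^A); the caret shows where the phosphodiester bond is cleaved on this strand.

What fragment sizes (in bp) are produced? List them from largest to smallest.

KpnI sites (GGTACC) start at positions 40, 94, 137.
KpnI cuts after base 5 of each site (before the last base), so after positions 44, 98, 141.
The Xsu5I site (TCCGGA) starts at position 18.
Xsu5I cuts after base 5 of each site (before the last base), so after position 22.
Combined cut positions: 22, 44, 98, 141.
Linear molecule, 4 cuts → 5 fragments:
  1–22 → 22 bp
  23–44 → 22 bp
  45–98 → 54 bp
  99–141 → 43 bp
  142–164 → 23 bp
Sorted largest to smallest: 54, 43, 23, 22, 22 bp.

54, 43, 23, 22, 22 bp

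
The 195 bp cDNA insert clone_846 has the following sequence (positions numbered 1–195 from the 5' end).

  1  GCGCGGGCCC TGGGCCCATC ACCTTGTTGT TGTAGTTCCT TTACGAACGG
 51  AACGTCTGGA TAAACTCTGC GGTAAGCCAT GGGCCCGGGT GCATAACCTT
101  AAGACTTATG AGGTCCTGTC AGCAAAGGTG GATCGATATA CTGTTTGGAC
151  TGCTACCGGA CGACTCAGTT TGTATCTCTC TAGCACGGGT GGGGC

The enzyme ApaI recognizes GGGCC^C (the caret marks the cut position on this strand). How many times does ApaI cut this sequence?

3

GGGCCC occurs starting at positions 5, 12, 81.
ApaI cuts at 3 sites.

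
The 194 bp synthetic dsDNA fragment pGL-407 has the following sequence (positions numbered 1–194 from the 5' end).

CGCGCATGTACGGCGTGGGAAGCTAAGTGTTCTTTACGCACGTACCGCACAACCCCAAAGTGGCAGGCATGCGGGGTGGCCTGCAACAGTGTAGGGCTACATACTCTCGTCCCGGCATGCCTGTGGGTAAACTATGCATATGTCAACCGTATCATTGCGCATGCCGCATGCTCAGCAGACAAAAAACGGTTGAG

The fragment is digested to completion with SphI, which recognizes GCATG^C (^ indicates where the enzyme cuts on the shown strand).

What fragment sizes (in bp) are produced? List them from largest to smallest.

71, 48, 44, 24, 7 bp

SphI sites (GCATGC) start at positions 67, 115, 159, 166.
SphI cuts after base 5 of each site (before the last base), so after positions 71, 119, 163, 170.
Linear molecule, 4 cuts → 5 fragments:
  1–71 → 71 bp
  72–119 → 48 bp
  120–163 → 44 bp
  164–170 → 7 bp
  171–194 → 24 bp
Sorted largest to smallest: 71, 48, 44, 24, 7 bp.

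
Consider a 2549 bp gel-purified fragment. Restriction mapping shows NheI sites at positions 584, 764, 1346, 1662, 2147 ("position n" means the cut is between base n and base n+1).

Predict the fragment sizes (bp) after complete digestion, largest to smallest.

584, 582, 485, 402, 316, 180 bp

Linear molecule, 5 cuts → 6 fragments:
  584 − 0 = 584 bp
  764 − 584 = 180 bp
  1346 − 764 = 582 bp
  1662 − 1346 = 316 bp
  2147 − 1662 = 485 bp
  2549 − 2147 = 402 bp
Sorted largest to smallest: 584, 582, 485, 402, 316, 180 bp.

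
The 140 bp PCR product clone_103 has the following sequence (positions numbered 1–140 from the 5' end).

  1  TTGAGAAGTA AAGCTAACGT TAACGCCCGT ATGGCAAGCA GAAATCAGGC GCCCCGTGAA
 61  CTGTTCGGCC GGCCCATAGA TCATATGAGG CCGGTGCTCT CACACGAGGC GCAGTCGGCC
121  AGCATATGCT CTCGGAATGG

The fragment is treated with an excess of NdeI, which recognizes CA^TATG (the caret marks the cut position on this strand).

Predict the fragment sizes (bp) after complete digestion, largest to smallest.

83, 41, 16 bp

NdeI sites (CATATG) start at positions 82, 123.
NdeI cuts after base 2 of each site, so after positions 83, 124.
Linear molecule, 2 cuts → 3 fragments:
  1–83 → 83 bp
  84–124 → 41 bp
  125–140 → 16 bp
Sorted largest to smallest: 83, 41, 16 bp.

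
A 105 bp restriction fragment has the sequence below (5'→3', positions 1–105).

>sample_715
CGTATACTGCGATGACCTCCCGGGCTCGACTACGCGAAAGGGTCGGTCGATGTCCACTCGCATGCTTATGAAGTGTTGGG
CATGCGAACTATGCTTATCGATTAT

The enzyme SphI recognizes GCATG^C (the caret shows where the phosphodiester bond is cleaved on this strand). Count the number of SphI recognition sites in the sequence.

2

GCATGC occurs starting at positions 60, 80.
SphI cuts at 2 sites.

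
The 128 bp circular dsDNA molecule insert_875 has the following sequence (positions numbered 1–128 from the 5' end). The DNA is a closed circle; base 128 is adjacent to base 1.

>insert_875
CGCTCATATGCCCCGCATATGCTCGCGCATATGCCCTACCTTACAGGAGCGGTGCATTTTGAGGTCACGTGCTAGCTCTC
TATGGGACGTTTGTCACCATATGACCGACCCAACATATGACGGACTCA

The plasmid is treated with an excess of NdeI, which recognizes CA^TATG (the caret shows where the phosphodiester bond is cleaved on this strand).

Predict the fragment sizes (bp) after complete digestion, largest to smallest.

70, 19, 16, 12, 11 bp

NdeI sites (CATATG) start at positions 5, 16, 28, 98, 114.
NdeI cuts after base 2 of each site, so after positions 6, 17, 29, 99, 115.
Circular molecule, 5 cuts → 5 fragments:
  7–17 → 11 bp
  18–29 → 12 bp
  30–99 → 70 bp
  100–115 → 16 bp
  116–128 then 1–6 → 13 + 6 = 19 bp
Sorted largest to smallest: 70, 19, 16, 12, 11 bp.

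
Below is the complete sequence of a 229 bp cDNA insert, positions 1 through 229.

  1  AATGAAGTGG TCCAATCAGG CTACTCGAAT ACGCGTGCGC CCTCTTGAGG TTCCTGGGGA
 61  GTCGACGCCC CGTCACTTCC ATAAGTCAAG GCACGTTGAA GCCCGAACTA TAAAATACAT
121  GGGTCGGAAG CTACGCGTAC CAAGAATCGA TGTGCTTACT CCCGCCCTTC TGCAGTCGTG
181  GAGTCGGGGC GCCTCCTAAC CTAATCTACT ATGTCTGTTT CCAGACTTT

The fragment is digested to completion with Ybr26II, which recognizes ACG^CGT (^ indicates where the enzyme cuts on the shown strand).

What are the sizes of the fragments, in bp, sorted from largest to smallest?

102, 94, 33 bp

Ybr26II sites (ACGCGT) start at positions 31, 133.
Ybr26II cuts after base 3 of each site, so after positions 33, 135.
Linear molecule, 2 cuts → 3 fragments:
  1–33 → 33 bp
  34–135 → 102 bp
  136–229 → 94 bp
Sorted largest to smallest: 102, 94, 33 bp.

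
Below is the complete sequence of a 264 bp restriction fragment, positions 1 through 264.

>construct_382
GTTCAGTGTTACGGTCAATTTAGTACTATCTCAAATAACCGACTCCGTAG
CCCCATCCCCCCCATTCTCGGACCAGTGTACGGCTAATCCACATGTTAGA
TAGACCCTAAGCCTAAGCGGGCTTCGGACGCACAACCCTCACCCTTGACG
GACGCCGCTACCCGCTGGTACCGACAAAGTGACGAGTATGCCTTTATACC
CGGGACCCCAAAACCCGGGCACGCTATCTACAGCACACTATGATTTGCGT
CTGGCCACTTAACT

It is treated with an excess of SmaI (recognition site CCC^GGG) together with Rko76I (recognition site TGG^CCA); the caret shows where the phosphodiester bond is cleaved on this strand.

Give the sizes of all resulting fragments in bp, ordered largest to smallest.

201, 38, 15, 10 bp

SmaI sites (CCCGGG) start at positions 199, 214.
SmaI cuts after base 3 of each site, so after positions 201, 216.
The Rko76I site (TGGCCA) starts at position 252.
Rko76I cuts after base 3 of each site, so after position 254.
Combined cut positions: 201, 216, 254.
Linear molecule, 3 cuts → 4 fragments:
  1–201 → 201 bp
  202–216 → 15 bp
  217–254 → 38 bp
  255–264 → 10 bp
Sorted largest to smallest: 201, 38, 15, 10 bp.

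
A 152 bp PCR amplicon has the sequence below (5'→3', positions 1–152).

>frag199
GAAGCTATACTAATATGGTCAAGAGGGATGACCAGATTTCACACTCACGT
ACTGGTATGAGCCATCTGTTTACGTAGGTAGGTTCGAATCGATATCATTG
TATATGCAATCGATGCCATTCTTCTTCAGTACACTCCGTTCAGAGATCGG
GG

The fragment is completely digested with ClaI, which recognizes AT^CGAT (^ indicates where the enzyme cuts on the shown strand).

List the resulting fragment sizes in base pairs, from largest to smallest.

89, 42, 21 bp

ClaI sites (ATCGAT) start at positions 88, 109.
ClaI cuts after base 2 of each site, so after positions 89, 110.
Linear molecule, 2 cuts → 3 fragments:
  1–89 → 89 bp
  90–110 → 21 bp
  111–152 → 42 bp
Sorted largest to smallest: 89, 42, 21 bp.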